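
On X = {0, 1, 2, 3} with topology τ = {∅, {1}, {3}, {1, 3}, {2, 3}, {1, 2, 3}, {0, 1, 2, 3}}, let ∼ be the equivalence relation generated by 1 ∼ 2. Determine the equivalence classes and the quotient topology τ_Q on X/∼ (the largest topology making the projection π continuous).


X/∼ = {[0], [1=2], [3]}; |τ_Q| = 4.

Equivalence classes: [0], [1=2], [3].
Quotient map π: X → X/∼ sends 0 ↦ [0], 1 ↦ [1=2], 2 ↦ [1=2], 3 ↦ [3].
For each subset V ⊆ X/∼, compute π^{-1}(V) ⊆ X and check whether π^{-1}(V) ∈ τ. V is open in τ_Q iff π^{-1}(V) ∈ τ.
  V = {}: π^{-1}(V) = ∅ ∈ τ ✓.
  V = {[0]}: π^{-1}(V) = {0} ∉ τ ✗.
  V = {[1=2]}: π^{-1}(V) = {1, 2} ∉ τ ✗.
  V = {[0], [1=2]}: π^{-1}(V) = {0, 1, 2} ∉ τ ✗.
  V = {[3]}: π^{-1}(V) = {3} ∈ τ ✓.
  V = {[0], [3]}: π^{-1}(V) = {0, 3} ∉ τ ✗.
  V = {[1=2], [3]}: π^{-1}(V) = {1, 2, 3} ∈ τ ✓.
  V = {[0], [1=2], [3]}: π^{-1}(V) = {0, 1, 2, 3} ∈ τ ✓.
Open sets in the quotient: τ_Q = {{}, {[3]}, {[1=2], [3]}, {[0], [1=2], [3]}} (4 elements).


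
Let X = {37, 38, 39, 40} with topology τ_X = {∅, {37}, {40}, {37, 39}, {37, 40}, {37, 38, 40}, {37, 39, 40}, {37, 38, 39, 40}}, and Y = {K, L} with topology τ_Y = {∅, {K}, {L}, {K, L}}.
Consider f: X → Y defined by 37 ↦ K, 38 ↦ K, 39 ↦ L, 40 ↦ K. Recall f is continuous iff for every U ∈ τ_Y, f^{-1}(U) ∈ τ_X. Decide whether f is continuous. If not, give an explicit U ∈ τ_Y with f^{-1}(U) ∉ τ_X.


f is NOT continuous.

Compute f^{-1}(U) for each U ∈ τ_Y:
  U = ∅: f^{-1}(U) = ∅ ∈ τ_X ✓.
  U = {K}: f^{-1}(U) = {37, 38, 40} ∈ τ_X ✓.
  U = {L}: f^{-1}(U) = {39} ∉ τ_X ✗.
  U = {K, L}: f^{-1}(U) = {37, 38, 39, 40} ∈ τ_X ✓.
Found U = {L} with f^{-1}(U) = {39} not in τ_X. Therefore f is NOT continuous.


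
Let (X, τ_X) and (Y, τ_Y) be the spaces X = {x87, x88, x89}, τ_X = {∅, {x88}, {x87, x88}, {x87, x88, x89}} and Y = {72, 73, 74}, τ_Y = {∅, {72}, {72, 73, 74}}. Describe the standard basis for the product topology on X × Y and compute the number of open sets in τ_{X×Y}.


Basis B = {∅ × ∅, {x88} × {72}, {x87, x88} × {72}, {x87, x88, x89} × {72}, {x88} × {72, 73, 74}, {x87, x88} × {72, 73, 74}, {x87, x88, x89} × {72, 73, 74}}; |τ_{X×Y}| = 10.

Enumerate products U × V with U ∈ τ_X, V ∈ τ_Y (deduplicated):
  ∅ × ∅ = {} (∅)
  {x88} × {72} = {(x88,72)}
  {x87, x88} × {72} = {(x87,72), (x88,72)}
  {x87, x88, x89} × {72} = {(x87,72), (x88,72), (x89,72)}
  {x88} × {72, 73, 74} = {(x88,72), (x88,73), (x88,74)}
  {x87, x88} × {72, 73, 74} = {(x87,72), (x87,73), (x87,74), (x88,72), (x88,73), (x88,74)}
  {x87, x88, x89} × {72, 73, 74} = {(x87,72), (x87,73), (x87,74), (x88,72), (x88,73), (x88,74), (x89,72), (x89,73), (x89,74)}
These 7 distinct sets form the basis B.
Close under arbitrary unions to get τ_{X×Y}; counting gives |τ_{X×Y}| = 10.


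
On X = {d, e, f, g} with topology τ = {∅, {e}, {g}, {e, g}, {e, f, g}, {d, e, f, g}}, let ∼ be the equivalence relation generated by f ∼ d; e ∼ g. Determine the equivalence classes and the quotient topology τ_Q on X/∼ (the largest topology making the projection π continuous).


X/∼ = {[d=f], [e=g]}; |τ_Q| = 3.

Equivalence classes: [d=f], [e=g].
Quotient map π: X → X/∼ sends d ↦ [d=f], e ↦ [e=g], f ↦ [d=f], g ↦ [e=g].
For each subset V ⊆ X/∼, compute π^{-1}(V) ⊆ X and check whether π^{-1}(V) ∈ τ. V is open in τ_Q iff π^{-1}(V) ∈ τ.
  V = {}: π^{-1}(V) = ∅ ∈ τ ✓.
  V = {[d=f]}: π^{-1}(V) = {d, f} ∉ τ ✗.
  V = {[e=g]}: π^{-1}(V) = {e, g} ∈ τ ✓.
  V = {[d=f], [e=g]}: π^{-1}(V) = {d, e, f, g} ∈ τ ✓.
Open sets in the quotient: τ_Q = {{}, {[e=g]}, {[d=f], [e=g]}} (3 elements).


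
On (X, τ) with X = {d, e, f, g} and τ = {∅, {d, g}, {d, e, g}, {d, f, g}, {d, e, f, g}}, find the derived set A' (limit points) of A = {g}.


A' = {d, e, f}

For each x ∈ X, list the open sets U ∈ τ with x ∈ U, then check whether U ∩ (A ∖ {x}) ≠ ∅ for every such U.
  x = d: opens ∋ x are {d, g}, {d, e, g}, {d, f, g}, {d, e, f, g}; each meets A ∖ {d}, so x IS a limit point.
  x = e: opens ∋ x are {d, e, g}, {d, e, f, g}; each meets A ∖ {e}, so x IS a limit point.
  x = f: opens ∋ x are {d, f, g}, {d, e, f, g}; each meets A ∖ {f}, so x IS a limit point.
  x = g: open {d, g} ∋ x has {d, g} ∩ (A ∖ {g}) = ∅, so x is NOT a limit point.
Collecting: A' = {d, e, f}.


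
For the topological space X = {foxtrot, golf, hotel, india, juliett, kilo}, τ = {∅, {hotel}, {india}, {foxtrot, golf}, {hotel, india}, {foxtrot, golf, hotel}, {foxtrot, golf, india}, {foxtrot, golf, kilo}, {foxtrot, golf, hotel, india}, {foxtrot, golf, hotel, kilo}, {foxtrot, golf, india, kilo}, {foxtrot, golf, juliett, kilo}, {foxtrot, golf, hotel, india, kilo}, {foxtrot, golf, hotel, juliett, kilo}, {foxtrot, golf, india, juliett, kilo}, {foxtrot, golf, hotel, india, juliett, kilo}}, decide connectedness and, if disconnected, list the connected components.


(X, τ) is disconnected; components = [{hotel}, {india}, {foxtrot, golf, juliett, kilo}].

Find clopen sets (U ∈ τ with X ∖ U ∈ τ):
  U = ∅, X ∖ U = {foxtrot, golf, hotel, india, juliett, kilo} — both open, so U is clopen.
  U = {hotel}, X ∖ U = {foxtrot, golf, india, juliett, kilo} — both open, so U is clopen.
  U = {india}, X ∖ U = {foxtrot, golf, hotel, juliett, kilo} — both open, so U is clopen.
  U = {hotel, india}, X ∖ U = {foxtrot, golf, juliett, kilo} — both open, so U is clopen.
  U = {foxtrot, golf, juliett, kilo}, X ∖ U = {hotel, india} — both open, so U is clopen.
  U = {foxtrot, golf, hotel, juliett, kilo}, X ∖ U = {india} — both open, so U is clopen.
  U = {foxtrot, golf, india, juliett, kilo}, X ∖ U = {hotel} — both open, so U is clopen.
  U = {foxtrot, golf, hotel, india, juliett, kilo}, X ∖ U = ∅ — both open, so U is clopen.
Nontrivial clopen(s) exist: e.g. {hotel, india}. So (X, τ) is disconnected.
Compute connected components by grouping points that agree on all clopens:
  component: {hotel}
  component: {india}
  component: {foxtrot, golf, juliett, kilo}


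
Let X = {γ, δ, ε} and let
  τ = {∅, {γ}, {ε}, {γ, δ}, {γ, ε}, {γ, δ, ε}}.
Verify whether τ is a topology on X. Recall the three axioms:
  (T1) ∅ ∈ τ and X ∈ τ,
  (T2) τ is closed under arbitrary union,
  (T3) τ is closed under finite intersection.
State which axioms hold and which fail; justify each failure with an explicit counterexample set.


τ IS a topology on X.

Axiom (T1): ∅ ∈ τ? Yes; X ∈ τ? Yes.
Axiom (T2/T3): check pairwise unions and intersections of members of τ.
All pairwise intersections and unions checked — each lies in τ. Therefore τ satisfies (T1), (T2), (T3): it IS a topology on X.


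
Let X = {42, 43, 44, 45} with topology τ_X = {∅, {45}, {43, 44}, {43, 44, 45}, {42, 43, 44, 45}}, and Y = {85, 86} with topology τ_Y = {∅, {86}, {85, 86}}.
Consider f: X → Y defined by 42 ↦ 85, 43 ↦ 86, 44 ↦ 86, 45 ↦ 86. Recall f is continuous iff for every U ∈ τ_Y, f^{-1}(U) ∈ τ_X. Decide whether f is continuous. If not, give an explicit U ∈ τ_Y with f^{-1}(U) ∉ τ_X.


f IS continuous.

Compute f^{-1}(U) for each U ∈ τ_Y:
  U = ∅: f^{-1}(U) = ∅ ∈ τ_X ✓.
  U = {86}: f^{-1}(U) = {43, 44, 45} ∈ τ_X ✓.
  U = {85, 86}: f^{-1}(U) = {42, 43, 44, 45} ∈ τ_X ✓.
Every preimage lies in τ_X, so f IS continuous.


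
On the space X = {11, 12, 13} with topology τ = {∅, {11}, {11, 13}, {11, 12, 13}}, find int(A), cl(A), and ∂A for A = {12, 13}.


int(A) = ∅, cl(A) = {12, 13}, ∂A = {12, 13}.

Closed sets in (X, τ) are complements of opens:
  closed(X, τ) = {∅, {12}, {12, 13}, {11, 12, 13}}.
int(A) = ⋃ {U ∈ τ : U ⊆ A}. Opens contained in A: ∅.
Taking the union of these: int(A) = ∅.
cl(A) = ⋂ {C closed : A ⊆ C}. Closed sets containing A: {12, 13}, {11, 12, 13}.
Intersecting these: cl(A) = {12, 13}.
∂A = cl(A) ∖ int(A) = {12, 13} ∖ ∅ = {12, 13}.


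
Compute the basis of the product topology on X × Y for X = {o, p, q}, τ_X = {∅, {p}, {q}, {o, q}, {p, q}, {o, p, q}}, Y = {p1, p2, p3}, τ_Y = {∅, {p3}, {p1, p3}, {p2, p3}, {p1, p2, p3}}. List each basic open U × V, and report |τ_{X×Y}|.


Basis B = {∅ × ∅, {p} × {p3}, {q} × {p3}, {o, q} × {p3}, {p} × {p1, p3}, {p} × {p2, p3}, {p, q} × {p3}, {q} × {p1, p3}, {q} × {p2, p3}, {o, p, q} × {p3}, {p} × {p1, p2, p3}, {q} × {p1, p2, p3}, {o, q} × {p1, p3}, {o, q} × {p2, p3}, {p, q} × {p1, p3}, {p, q} × {p2, p3}, {o, q} × {p1, p2, p3}, {o, p, q} × {p1, p3}, {o, p, q} × {p2, p3}, {p, q} × {p1, p2, p3}, {o, p, q} × {p1, p2, p3}}; |τ_{X×Y}| = 70.

Enumerate products U × V with U ∈ τ_X, V ∈ τ_Y (deduplicated):
  ∅ × ∅ = {} (∅)
  {p} × {p3} = {(p,p3)}
  {q} × {p3} = {(q,p3)}
  {o, q} × {p3} = {(o,p3), (q,p3)}
  {p} × {p1, p3} = {(p,p1), (p,p3)}
  {p} × {p2, p3} = {(p,p2), (p,p3)}
  {p, q} × {p3} = {(p,p3), (q,p3)}
  {q} × {p1, p3} = {(q,p1), (q,p3)}
  {q} × {p2, p3} = {(q,p2), (q,p3)}
  {o, p, q} × {p3} = {(o,p3), (p,p3), (q,p3)}
  {p} × {p1, p2, p3} = {(p,p1), (p,p2), (p,p3)}
  {q} × {p1, p2, p3} = {(q,p1), (q,p2), (q,p3)}
  {o, q} × {p1, p3} = {(o,p1), (o,p3), (q,p1), (q,p3)}
  {o, q} × {p2, p3} = {(o,p2), (o,p3), (q,p2), (q,p3)}
  {p, q} × {p1, p3} = {(p,p1), (p,p3), (q,p1), (q,p3)}
  {p, q} × {p2, p3} = {(p,p2), (p,p3), (q,p2), (q,p3)}
  {o, q} × {p1, p2, p3} = {(o,p1), (o,p2), (o,p3), (q,p1), (q,p2), (q,p3)}
  {o, p, q} × {p1, p3} = {(o,p1), (o,p3), (p,p1), (p,p3), (q,p1), (q,p3)}
  {o, p, q} × {p2, p3} = {(o,p2), (o,p3), (p,p2), (p,p3), (q,p2), (q,p3)}
  {p, q} × {p1, p2, p3} = {(p,p1), (p,p2), (p,p3), (q,p1), (q,p2), (q,p3)}
  {o, p, q} × {p1, p2, p3} = {(o,p1), (o,p2), (o,p3), (p,p1), (p,p2), (p,p3), (q,p1), (q,p2), (q,p3)}
These 21 distinct sets form the basis B.
Close under arbitrary unions to get τ_{X×Y}; counting gives |τ_{X×Y}| = 70.


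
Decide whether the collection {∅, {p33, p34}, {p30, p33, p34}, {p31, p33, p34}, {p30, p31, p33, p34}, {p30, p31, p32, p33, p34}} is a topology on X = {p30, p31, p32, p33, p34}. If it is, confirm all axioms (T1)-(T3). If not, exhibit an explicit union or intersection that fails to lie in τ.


τ IS a topology on X.

Axiom (T1): ∅ ∈ τ? Yes; X ∈ τ? Yes.
Axiom (T2/T3): check pairwise unions and intersections of members of τ.
All pairwise intersections and unions checked — each lies in τ. Therefore τ satisfies (T1), (T2), (T3): it IS a topology on X.


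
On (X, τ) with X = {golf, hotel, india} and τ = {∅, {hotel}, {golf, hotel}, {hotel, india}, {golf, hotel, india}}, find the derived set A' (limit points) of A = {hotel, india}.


A' = {golf, india}

For each x ∈ X, list the open sets U ∈ τ with x ∈ U, then check whether U ∩ (A ∖ {x}) ≠ ∅ for every such U.
  x = golf: opens ∋ x are {golf, hotel}, {golf, hotel, india}; each meets A ∖ {golf}, so x IS a limit point.
  x = hotel: open {hotel} ∋ x has {hotel} ∩ (A ∖ {hotel}) = ∅, so x is NOT a limit point.
  x = india: opens ∋ x are {hotel, india}, {golf, hotel, india}; each meets A ∖ {india}, so x IS a limit point.
Collecting: A' = {golf, india}.


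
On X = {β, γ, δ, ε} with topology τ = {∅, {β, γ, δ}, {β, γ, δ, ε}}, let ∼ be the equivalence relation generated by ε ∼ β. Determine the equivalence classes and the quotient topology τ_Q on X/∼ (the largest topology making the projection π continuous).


X/∼ = {[β=ε], [γ], [δ]}; |τ_Q| = 2.

Equivalence classes: [β=ε], [γ], [δ].
Quotient map π: X → X/∼ sends β ↦ [β=ε], γ ↦ [γ], δ ↦ [δ], ε ↦ [β=ε].
For each subset V ⊆ X/∼, compute π^{-1}(V) ⊆ X and check whether π^{-1}(V) ∈ τ. V is open in τ_Q iff π^{-1}(V) ∈ τ.
  V = {}: π^{-1}(V) = ∅ ∈ τ ✓.
  V = {[β=ε]}: π^{-1}(V) = {β, ε} ∉ τ ✗.
  V = {[γ]}: π^{-1}(V) = {γ} ∉ τ ✗.
  V = {[β=ε], [γ]}: π^{-1}(V) = {β, γ, ε} ∉ τ ✗.
  V = {[δ]}: π^{-1}(V) = {δ} ∉ τ ✗.
  V = {[β=ε], [δ]}: π^{-1}(V) = {β, δ, ε} ∉ τ ✗.
  V = {[γ], [δ]}: π^{-1}(V) = {γ, δ} ∉ τ ✗.
  V = {[β=ε], [γ], [δ]}: π^{-1}(V) = {β, γ, δ, ε} ∈ τ ✓.
Open sets in the quotient: τ_Q = {{}, {[β=ε], [γ], [δ]}} (2 elements).


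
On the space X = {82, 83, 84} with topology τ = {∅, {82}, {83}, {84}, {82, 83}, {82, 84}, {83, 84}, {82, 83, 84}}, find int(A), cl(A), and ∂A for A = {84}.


int(A) = {84}, cl(A) = {84}, ∂A = ∅.

Closed sets in (X, τ) are complements of opens:
  closed(X, τ) = {∅, {82}, {83}, {84}, {82, 83}, {82, 84}, {83, 84}, {82, 83, 84}}.
int(A) = ⋃ {U ∈ τ : U ⊆ A}. Opens contained in A: ∅, {84}.
Taking the union of these: int(A) = {84}.
cl(A) = ⋂ {C closed : A ⊆ C}. Closed sets containing A: {84}, {82, 84}, {83, 84}, {82, 83, 84}.
Intersecting these: cl(A) = {84}.
∂A = cl(A) ∖ int(A) = {84} ∖ {84} = ∅.


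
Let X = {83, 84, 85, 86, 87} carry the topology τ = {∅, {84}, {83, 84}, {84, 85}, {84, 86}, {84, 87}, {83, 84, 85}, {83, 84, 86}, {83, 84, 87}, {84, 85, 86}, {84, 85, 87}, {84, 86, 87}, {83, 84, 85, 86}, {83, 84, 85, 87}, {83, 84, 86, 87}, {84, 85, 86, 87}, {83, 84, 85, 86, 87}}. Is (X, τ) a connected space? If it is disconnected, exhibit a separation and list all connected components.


(X, τ) is connected.

Find clopen sets (U ∈ τ with X ∖ U ∈ τ):
  U = ∅, X ∖ U = {83, 84, 85, 86, 87} — both open, so U is clopen.
  U = {83, 84, 85, 86, 87}, X ∖ U = ∅ — both open, so U is clopen.
Only trivial clopens (∅ and X) exist, so (X, τ) is connected.
Compute connected components by grouping points that agree on all clopens:
  component: {83, 84, 85, 86, 87}


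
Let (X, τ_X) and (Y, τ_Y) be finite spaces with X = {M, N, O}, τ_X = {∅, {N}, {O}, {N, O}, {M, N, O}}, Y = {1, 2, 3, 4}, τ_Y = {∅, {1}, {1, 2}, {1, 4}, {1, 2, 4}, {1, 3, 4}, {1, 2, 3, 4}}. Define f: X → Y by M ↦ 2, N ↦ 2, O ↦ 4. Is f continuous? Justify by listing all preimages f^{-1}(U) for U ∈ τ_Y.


f is NOT continuous.

Compute f^{-1}(U) for each U ∈ τ_Y:
  U = ∅: f^{-1}(U) = ∅ ∈ τ_X ✓.
  U = {1}: f^{-1}(U) = ∅ ∈ τ_X ✓.
  U = {1, 2}: f^{-1}(U) = {M, N} ∉ τ_X ✗.
  U = {1, 4}: f^{-1}(U) = {O} ∈ τ_X ✓.
  U = {1, 2, 4}: f^{-1}(U) = {M, N, O} ∈ τ_X ✓.
  U = {1, 3, 4}: f^{-1}(U) = {O} ∈ τ_X ✓.
  U = {1, 2, 3, 4}: f^{-1}(U) = {M, N, O} ∈ τ_X ✓.
Found U = {1, 2} with f^{-1}(U) = {M, N} not in τ_X. Therefore f is NOT continuous.


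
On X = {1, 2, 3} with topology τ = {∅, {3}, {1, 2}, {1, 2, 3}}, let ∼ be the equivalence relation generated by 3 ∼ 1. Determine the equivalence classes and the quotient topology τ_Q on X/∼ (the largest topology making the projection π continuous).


X/∼ = {[1=3], [2]}; |τ_Q| = 2.

Equivalence classes: [1=3], [2].
Quotient map π: X → X/∼ sends 1 ↦ [1=3], 2 ↦ [2], 3 ↦ [1=3].
For each subset V ⊆ X/∼, compute π^{-1}(V) ⊆ X and check whether π^{-1}(V) ∈ τ. V is open in τ_Q iff π^{-1}(V) ∈ τ.
  V = {}: π^{-1}(V) = ∅ ∈ τ ✓.
  V = {[1=3]}: π^{-1}(V) = {1, 3} ∉ τ ✗.
  V = {[2]}: π^{-1}(V) = {2} ∉ τ ✗.
  V = {[1=3], [2]}: π^{-1}(V) = {1, 2, 3} ∈ τ ✓.
Open sets in the quotient: τ_Q = {{}, {[1=3], [2]}} (2 elements).


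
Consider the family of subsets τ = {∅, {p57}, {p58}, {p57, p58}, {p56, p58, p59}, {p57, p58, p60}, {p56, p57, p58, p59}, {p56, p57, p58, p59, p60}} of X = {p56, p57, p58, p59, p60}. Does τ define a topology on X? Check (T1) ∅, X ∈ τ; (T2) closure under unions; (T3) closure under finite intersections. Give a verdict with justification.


τ IS a topology on X.

Axiom (T1): ∅ ∈ τ? Yes; X ∈ τ? Yes.
Axiom (T2/T3): check pairwise unions and intersections of members of τ.
All pairwise intersections and unions checked — each lies in τ. Therefore τ satisfies (T1), (T2), (T3): it IS a topology on X.


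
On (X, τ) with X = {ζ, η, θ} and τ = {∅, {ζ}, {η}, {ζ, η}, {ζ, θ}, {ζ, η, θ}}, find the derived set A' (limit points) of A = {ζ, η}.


A' = {θ}

For each x ∈ X, list the open sets U ∈ τ with x ∈ U, then check whether U ∩ (A ∖ {x}) ≠ ∅ for every such U.
  x = ζ: open {ζ} ∋ x has {ζ} ∩ (A ∖ {ζ}) = ∅, so x is NOT a limit point.
  x = η: open {η} ∋ x has {η} ∩ (A ∖ {η}) = ∅, so x is NOT a limit point.
  x = θ: opens ∋ x are {ζ, θ}, {ζ, η, θ}; each meets A ∖ {θ}, so x IS a limit point.
Collecting: A' = {θ}.


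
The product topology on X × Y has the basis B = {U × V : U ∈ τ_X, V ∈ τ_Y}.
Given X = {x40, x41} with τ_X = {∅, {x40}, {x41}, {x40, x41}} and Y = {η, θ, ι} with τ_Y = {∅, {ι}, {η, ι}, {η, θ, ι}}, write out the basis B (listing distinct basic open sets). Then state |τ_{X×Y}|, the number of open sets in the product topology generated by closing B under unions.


Basis B = {∅ × ∅, {x40} × {ι}, {x41} × {ι}, {x40} × {η, ι}, {x40, x41} × {ι}, {x41} × {η, ι}, {x40} × {η, θ, ι}, {x41} × {η, θ, ι}, {x40, x41} × {η, ι}, {x40, x41} × {η, θ, ι}}; |τ_{X×Y}| = 16.

Enumerate products U × V with U ∈ τ_X, V ∈ τ_Y (deduplicated):
  ∅ × ∅ = {} (∅)
  {x40} × {ι} = {(x40,ι)}
  {x41} × {ι} = {(x41,ι)}
  {x40} × {η, ι} = {(x40,η), (x40,ι)}
  {x40, x41} × {ι} = {(x40,ι), (x41,ι)}
  {x41} × {η, ι} = {(x41,η), (x41,ι)}
  {x40} × {η, θ, ι} = {(x40,η), (x40,θ), (x40,ι)}
  {x41} × {η, θ, ι} = {(x41,η), (x41,θ), (x41,ι)}
  {x40, x41} × {η, ι} = {(x40,η), (x40,ι), (x41,η), (x41,ι)}
  {x40, x41} × {η, θ, ι} = {(x40,η), (x40,θ), (x40,ι), (x41,η), (x41,θ), (x41,ι)}
These 10 distinct sets form the basis B.
Close under arbitrary unions to get τ_{X×Y}; counting gives |τ_{X×Y}| = 16.


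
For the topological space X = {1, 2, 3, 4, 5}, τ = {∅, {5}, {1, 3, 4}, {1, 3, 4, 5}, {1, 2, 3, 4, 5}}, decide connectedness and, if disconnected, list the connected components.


(X, τ) is connected.

Find clopen sets (U ∈ τ with X ∖ U ∈ τ):
  U = ∅, X ∖ U = {1, 2, 3, 4, 5} — both open, so U is clopen.
  U = {1, 2, 3, 4, 5}, X ∖ U = ∅ — both open, so U is clopen.
Only trivial clopens (∅ and X) exist, so (X, τ) is connected.
Compute connected components by grouping points that agree on all clopens:
  component: {1, 2, 3, 4, 5}


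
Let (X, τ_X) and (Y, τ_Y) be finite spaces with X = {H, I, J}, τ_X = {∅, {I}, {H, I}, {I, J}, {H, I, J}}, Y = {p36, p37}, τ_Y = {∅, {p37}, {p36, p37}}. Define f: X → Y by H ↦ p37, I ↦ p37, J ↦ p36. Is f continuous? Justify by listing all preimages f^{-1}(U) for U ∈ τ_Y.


f IS continuous.

Compute f^{-1}(U) for each U ∈ τ_Y:
  U = ∅: f^{-1}(U) = ∅ ∈ τ_X ✓.
  U = {p37}: f^{-1}(U) = {H, I} ∈ τ_X ✓.
  U = {p36, p37}: f^{-1}(U) = {H, I, J} ∈ τ_X ✓.
Every preimage lies in τ_X, so f IS continuous.


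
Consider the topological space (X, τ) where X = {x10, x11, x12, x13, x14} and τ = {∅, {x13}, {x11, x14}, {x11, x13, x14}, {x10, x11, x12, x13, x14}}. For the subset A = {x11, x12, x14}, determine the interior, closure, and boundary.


int(A) = {x11, x14}, cl(A) = {x10, x11, x12, x14}, ∂A = {x10, x12}.

Closed sets in (X, τ) are complements of opens:
  closed(X, τ) = {∅, {x10, x12}, {x10, x12, x13}, {x10, x11, x12, x14}, {x10, x11, x12, x13, x14}}.
int(A) = ⋃ {U ∈ τ : U ⊆ A}. Opens contained in A: ∅, {x11, x14}.
Taking the union of these: int(A) = {x11, x14}.
cl(A) = ⋂ {C closed : A ⊆ C}. Closed sets containing A: {x10, x11, x12, x14}, {x10, x11, x12, x13, x14}.
Intersecting these: cl(A) = {x10, x11, x12, x14}.
∂A = cl(A) ∖ int(A) = {x10, x11, x12, x14} ∖ {x11, x14} = {x10, x12}.


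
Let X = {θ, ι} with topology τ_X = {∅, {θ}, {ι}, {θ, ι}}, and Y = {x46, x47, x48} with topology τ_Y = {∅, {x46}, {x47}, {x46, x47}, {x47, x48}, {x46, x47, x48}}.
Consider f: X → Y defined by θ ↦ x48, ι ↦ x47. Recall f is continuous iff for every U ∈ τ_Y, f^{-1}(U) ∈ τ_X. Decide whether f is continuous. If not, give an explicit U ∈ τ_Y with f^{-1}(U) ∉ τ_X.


f IS continuous.

Compute f^{-1}(U) for each U ∈ τ_Y:
  U = ∅: f^{-1}(U) = ∅ ∈ τ_X ✓.
  U = {x46}: f^{-1}(U) = ∅ ∈ τ_X ✓.
  U = {x47}: f^{-1}(U) = {ι} ∈ τ_X ✓.
  U = {x46, x47}: f^{-1}(U) = {ι} ∈ τ_X ✓.
  U = {x47, x48}: f^{-1}(U) = {θ, ι} ∈ τ_X ✓.
  U = {x46, x47, x48}: f^{-1}(U) = {θ, ι} ∈ τ_X ✓.
Every preimage lies in τ_X, so f IS continuous.


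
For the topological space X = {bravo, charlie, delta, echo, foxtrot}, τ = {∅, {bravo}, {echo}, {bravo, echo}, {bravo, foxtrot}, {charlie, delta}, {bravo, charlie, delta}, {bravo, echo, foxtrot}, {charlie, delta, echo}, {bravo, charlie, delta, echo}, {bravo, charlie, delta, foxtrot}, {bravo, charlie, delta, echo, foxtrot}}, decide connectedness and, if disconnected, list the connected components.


(X, τ) is disconnected; components = [{echo}, {bravo, foxtrot}, {charlie, delta}].

Find clopen sets (U ∈ τ with X ∖ U ∈ τ):
  U = ∅, X ∖ U = {bravo, charlie, delta, echo, foxtrot} — both open, so U is clopen.
  U = {echo}, X ∖ U = {bravo, charlie, delta, foxtrot} — both open, so U is clopen.
  U = {bravo, foxtrot}, X ∖ U = {charlie, delta, echo} — both open, so U is clopen.
  U = {charlie, delta}, X ∖ U = {bravo, echo, foxtrot} — both open, so U is clopen.
  U = {bravo, echo, foxtrot}, X ∖ U = {charlie, delta} — both open, so U is clopen.
  U = {charlie, delta, echo}, X ∖ U = {bravo, foxtrot} — both open, so U is clopen.
  U = {bravo, charlie, delta, foxtrot}, X ∖ U = {echo} — both open, so U is clopen.
  U = {bravo, charlie, delta, echo, foxtrot}, X ∖ U = ∅ — both open, so U is clopen.
Nontrivial clopen(s) exist: e.g. {bravo, echo, foxtrot}. So (X, τ) is disconnected.
Compute connected components by grouping points that agree on all clopens:
  component: {echo}
  component: {bravo, foxtrot}
  component: {charlie, delta}


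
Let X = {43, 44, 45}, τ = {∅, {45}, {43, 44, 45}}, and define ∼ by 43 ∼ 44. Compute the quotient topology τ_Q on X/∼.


X/∼ = {[43=44], [45]}; |τ_Q| = 3.

Equivalence classes: [43=44], [45].
Quotient map π: X → X/∼ sends 43 ↦ [43=44], 44 ↦ [43=44], 45 ↦ [45].
For each subset V ⊆ X/∼, compute π^{-1}(V) ⊆ X and check whether π^{-1}(V) ∈ τ. V is open in τ_Q iff π^{-1}(V) ∈ τ.
  V = {}: π^{-1}(V) = ∅ ∈ τ ✓.
  V = {[43=44]}: π^{-1}(V) = {43, 44} ∉ τ ✗.
  V = {[45]}: π^{-1}(V) = {45} ∈ τ ✓.
  V = {[43=44], [45]}: π^{-1}(V) = {43, 44, 45} ∈ τ ✓.
Open sets in the quotient: τ_Q = {{}, {[45]}, {[43=44], [45]}} (3 elements).


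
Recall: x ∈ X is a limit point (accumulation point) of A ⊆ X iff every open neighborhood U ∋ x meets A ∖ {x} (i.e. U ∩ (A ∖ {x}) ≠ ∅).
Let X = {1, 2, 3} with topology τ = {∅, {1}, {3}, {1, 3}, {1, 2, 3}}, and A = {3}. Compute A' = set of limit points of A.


A' = {2}

For each x ∈ X, list the open sets U ∈ τ with x ∈ U, then check whether U ∩ (A ∖ {x}) ≠ ∅ for every such U.
  x = 1: open {1} ∋ x has {1} ∩ (A ∖ {1}) = ∅, so x is NOT a limit point.
  x = 2: opens ∋ x are {1, 2, 3}; each meets A ∖ {2}, so x IS a limit point.
  x = 3: open {3} ∋ x has {3} ∩ (A ∖ {3}) = ∅, so x is NOT a limit point.
Collecting: A' = {2}.


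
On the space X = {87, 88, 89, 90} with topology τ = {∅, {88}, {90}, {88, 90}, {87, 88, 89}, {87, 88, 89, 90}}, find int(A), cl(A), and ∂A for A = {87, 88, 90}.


int(A) = {88, 90}, cl(A) = {87, 88, 89, 90}, ∂A = {87, 89}.

Closed sets in (X, τ) are complements of opens:
  closed(X, τ) = {∅, {90}, {87, 89}, {87, 88, 89}, {87, 89, 90}, {87, 88, 89, 90}}.
int(A) = ⋃ {U ∈ τ : U ⊆ A}. Opens contained in A: ∅, {88}, {90}, {88, 90}.
Taking the union of these: int(A) = {88, 90}.
cl(A) = ⋂ {C closed : A ⊆ C}. Closed sets containing A: {87, 88, 89, 90}.
Intersecting these: cl(A) = {87, 88, 89, 90}.
∂A = cl(A) ∖ int(A) = {87, 88, 89, 90} ∖ {88, 90} = {87, 89}.


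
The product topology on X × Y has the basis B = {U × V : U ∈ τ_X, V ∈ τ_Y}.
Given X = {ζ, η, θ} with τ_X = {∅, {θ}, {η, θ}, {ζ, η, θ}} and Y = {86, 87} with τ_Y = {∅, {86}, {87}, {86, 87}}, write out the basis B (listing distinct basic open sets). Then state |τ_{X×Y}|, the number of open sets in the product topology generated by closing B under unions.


Basis B = {∅ × ∅, {θ} × {86}, {θ} × {87}, {η, θ} × {86}, {η, θ} × {87}, {θ} × {86, 87}, {ζ, η, θ} × {86}, {ζ, η, θ} × {87}, {η, θ} × {86, 87}, {ζ, η, θ} × {86, 87}}; |τ_{X×Y}| = 16.

Enumerate products U × V with U ∈ τ_X, V ∈ τ_Y (deduplicated):
  ∅ × ∅ = {} (∅)
  {θ} × {86} = {(θ,86)}
  {θ} × {87} = {(θ,87)}
  {η, θ} × {86} = {(η,86), (θ,86)}
  {η, θ} × {87} = {(η,87), (θ,87)}
  {θ} × {86, 87} = {(θ,86), (θ,87)}
  {ζ, η, θ} × {86} = {(ζ,86), (η,86), (θ,86)}
  {ζ, η, θ} × {87} = {(ζ,87), (η,87), (θ,87)}
  {η, θ} × {86, 87} = {(η,86), (η,87), (θ,86), (θ,87)}
  {ζ, η, θ} × {86, 87} = {(ζ,86), (ζ,87), (η,86), (η,87), (θ,86), (θ,87)}
These 10 distinct sets form the basis B.
Close under arbitrary unions to get τ_{X×Y}; counting gives |τ_{X×Y}| = 16.


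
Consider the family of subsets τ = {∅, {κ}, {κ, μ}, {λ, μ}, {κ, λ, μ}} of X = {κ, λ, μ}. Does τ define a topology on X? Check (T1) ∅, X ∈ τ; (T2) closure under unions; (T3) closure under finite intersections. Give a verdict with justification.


τ is NOT a topology on X.

Axiom (T1): ∅ ∈ τ? Yes; X ∈ τ? Yes.
Axiom (T2/T3): check pairwise unions and intersections of members of τ.
Counterexample for (T3): {κ, μ} ∩ {λ, μ} = {μ} ∉ τ. Therefore τ is NOT a topology.


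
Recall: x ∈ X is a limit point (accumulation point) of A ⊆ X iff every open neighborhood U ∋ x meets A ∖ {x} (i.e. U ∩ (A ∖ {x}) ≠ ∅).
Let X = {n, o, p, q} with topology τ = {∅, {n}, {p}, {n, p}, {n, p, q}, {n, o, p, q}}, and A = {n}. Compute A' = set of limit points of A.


A' = {o, q}

For each x ∈ X, list the open sets U ∈ τ with x ∈ U, then check whether U ∩ (A ∖ {x}) ≠ ∅ for every such U.
  x = n: open {n} ∋ x has {n} ∩ (A ∖ {n}) = ∅, so x is NOT a limit point.
  x = o: opens ∋ x are {n, o, p, q}; each meets A ∖ {o}, so x IS a limit point.
  x = p: open {p} ∋ x has {p} ∩ (A ∖ {p}) = ∅, so x is NOT a limit point.
  x = q: opens ∋ x are {n, p, q}, {n, o, p, q}; each meets A ∖ {q}, so x IS a limit point.
Collecting: A' = {o, q}.


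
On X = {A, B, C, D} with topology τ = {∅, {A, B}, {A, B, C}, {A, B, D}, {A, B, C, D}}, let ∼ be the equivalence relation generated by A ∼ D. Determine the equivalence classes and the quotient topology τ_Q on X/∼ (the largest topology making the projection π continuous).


X/∼ = {[A=D], [B], [C]}; |τ_Q| = 3.

Equivalence classes: [A=D], [B], [C].
Quotient map π: X → X/∼ sends A ↦ [A=D], B ↦ [B], C ↦ [C], D ↦ [A=D].
For each subset V ⊆ X/∼, compute π^{-1}(V) ⊆ X and check whether π^{-1}(V) ∈ τ. V is open in τ_Q iff π^{-1}(V) ∈ τ.
  V = {}: π^{-1}(V) = ∅ ∈ τ ✓.
  V = {[A=D]}: π^{-1}(V) = {A, D} ∉ τ ✗.
  V = {[B]}: π^{-1}(V) = {B} ∉ τ ✗.
  V = {[A=D], [B]}: π^{-1}(V) = {A, B, D} ∈ τ ✓.
  V = {[C]}: π^{-1}(V) = {C} ∉ τ ✗.
  V = {[A=D], [C]}: π^{-1}(V) = {A, C, D} ∉ τ ✗.
  V = {[B], [C]}: π^{-1}(V) = {B, C} ∉ τ ✗.
  V = {[A=D], [B], [C]}: π^{-1}(V) = {A, B, C, D} ∈ τ ✓.
Open sets in the quotient: τ_Q = {{}, {[A=D], [B]}, {[A=D], [B], [C]}} (3 elements).


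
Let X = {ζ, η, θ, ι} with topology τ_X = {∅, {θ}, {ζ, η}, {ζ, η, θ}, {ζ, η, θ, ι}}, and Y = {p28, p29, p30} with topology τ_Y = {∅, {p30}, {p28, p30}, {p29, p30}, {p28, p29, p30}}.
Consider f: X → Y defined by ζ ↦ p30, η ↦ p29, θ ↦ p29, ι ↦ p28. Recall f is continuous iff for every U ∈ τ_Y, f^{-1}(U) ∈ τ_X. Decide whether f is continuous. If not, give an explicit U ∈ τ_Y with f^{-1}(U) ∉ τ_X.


f is NOT continuous.

Compute f^{-1}(U) for each U ∈ τ_Y:
  U = ∅: f^{-1}(U) = ∅ ∈ τ_X ✓.
  U = {p30}: f^{-1}(U) = {ζ} ∉ τ_X ✗.
  U = {p28, p30}: f^{-1}(U) = {ζ, ι} ∉ τ_X ✗.
  U = {p29, p30}: f^{-1}(U) = {ζ, η, θ} ∈ τ_X ✓.
  U = {p28, p29, p30}: f^{-1}(U) = {ζ, η, θ, ι} ∈ τ_X ✓.
Found U = {p30} with f^{-1}(U) = {ζ} not in τ_X. Therefore f is NOT continuous.


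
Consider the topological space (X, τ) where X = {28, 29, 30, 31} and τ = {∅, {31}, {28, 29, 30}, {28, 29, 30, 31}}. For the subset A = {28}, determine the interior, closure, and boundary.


int(A) = ∅, cl(A) = {28, 29, 30}, ∂A = {28, 29, 30}.

Closed sets in (X, τ) are complements of opens:
  closed(X, τ) = {∅, {31}, {28, 29, 30}, {28, 29, 30, 31}}.
int(A) = ⋃ {U ∈ τ : U ⊆ A}. Opens contained in A: ∅.
Taking the union of these: int(A) = ∅.
cl(A) = ⋂ {C closed : A ⊆ C}. Closed sets containing A: {28, 29, 30}, {28, 29, 30, 31}.
Intersecting these: cl(A) = {28, 29, 30}.
∂A = cl(A) ∖ int(A) = {28, 29, 30} ∖ ∅ = {28, 29, 30}.


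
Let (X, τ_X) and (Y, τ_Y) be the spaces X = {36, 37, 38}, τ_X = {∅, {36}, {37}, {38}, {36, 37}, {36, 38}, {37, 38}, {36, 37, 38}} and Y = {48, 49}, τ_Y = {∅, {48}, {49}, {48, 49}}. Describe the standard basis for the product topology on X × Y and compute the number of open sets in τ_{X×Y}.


Basis B = {∅ × ∅, {36} × {48}, {36} × {49}, {37} × {48}, {37} × {49}, {38} × {48}, {38} × {49}, {36} × {48, 49}, {36, 37} × {48}, {36, 38} × {48}, {36, 37} × {49}, {36, 38} × {49}, {37} × {48, 49}, {37, 38} × {48}, {37, 38} × {49}, {38} × {48, 49}, {36, 37, 38} × {48}, {36, 37, 38} × {49}, {36, 37} × {48, 49}, {36, 38} × {48, 49}, {37, 38} × {48, 49}, {36, 37, 38} × {48, 49}}; |τ_{X×Y}| = 64.

Enumerate products U × V with U ∈ τ_X, V ∈ τ_Y (deduplicated):
  ∅ × ∅ = {} (∅)
  {36} × {48} = {(36,48)}
  {36} × {49} = {(36,49)}
  {37} × {48} = {(37,48)}
  {37} × {49} = {(37,49)}
  {38} × {48} = {(38,48)}
  {38} × {49} = {(38,49)}
  {36} × {48, 49} = {(36,48), (36,49)}
  {36, 37} × {48} = {(36,48), (37,48)}
  {36, 38} × {48} = {(36,48), (38,48)}
  {36, 37} × {49} = {(36,49), (37,49)}
  {36, 38} × {49} = {(36,49), (38,49)}
  {37} × {48, 49} = {(37,48), (37,49)}
  {37, 38} × {48} = {(37,48), (38,48)}
  {37, 38} × {49} = {(37,49), (38,49)}
  {38} × {48, 49} = {(38,48), (38,49)}
  {36, 37, 38} × {48} = {(36,48), (37,48), (38,48)}
  {36, 37, 38} × {49} = {(36,49), (37,49), (38,49)}
  {36, 37} × {48, 49} = {(36,48), (36,49), (37,48), (37,49)}
  {36, 38} × {48, 49} = {(36,48), (36,49), (38,48), (38,49)}
  {37, 38} × {48, 49} = {(37,48), (37,49), (38,48), (38,49)}
  {36, 37, 38} × {48, 49} = {(36,48), (36,49), (37,48), (37,49), (38,48), (38,49)}
These 22 distinct sets form the basis B.
Close under arbitrary unions to get τ_{X×Y}; counting gives |τ_{X×Y}| = 64.


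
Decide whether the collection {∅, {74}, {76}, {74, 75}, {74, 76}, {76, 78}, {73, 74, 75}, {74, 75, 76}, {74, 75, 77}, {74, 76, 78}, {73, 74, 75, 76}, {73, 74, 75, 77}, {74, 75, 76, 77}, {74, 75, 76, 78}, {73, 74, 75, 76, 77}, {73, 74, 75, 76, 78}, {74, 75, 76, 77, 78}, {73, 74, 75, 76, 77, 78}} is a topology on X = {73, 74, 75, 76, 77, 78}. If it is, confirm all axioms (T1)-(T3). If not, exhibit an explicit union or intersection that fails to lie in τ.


τ IS a topology on X.

Axiom (T1): ∅ ∈ τ? Yes; X ∈ τ? Yes.
Axiom (T2/T3): check pairwise unions and intersections of members of τ.
All pairwise intersections and unions checked — each lies in τ. Therefore τ satisfies (T1), (T2), (T3): it IS a topology on X.


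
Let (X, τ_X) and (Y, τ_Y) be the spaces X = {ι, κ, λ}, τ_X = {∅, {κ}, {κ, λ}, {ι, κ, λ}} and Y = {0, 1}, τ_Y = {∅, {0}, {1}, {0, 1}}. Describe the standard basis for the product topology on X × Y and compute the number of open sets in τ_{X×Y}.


Basis B = {∅ × ∅, {κ} × {0}, {κ} × {1}, {κ} × {0, 1}, {κ, λ} × {0}, {κ, λ} × {1}, {ι, κ, λ} × {0}, {ι, κ, λ} × {1}, {κ, λ} × {0, 1}, {ι, κ, λ} × {0, 1}}; |τ_{X×Y}| = 16.

Enumerate products U × V with U ∈ τ_X, V ∈ τ_Y (deduplicated):
  ∅ × ∅ = {} (∅)
  {κ} × {0} = {(κ,0)}
  {κ} × {1} = {(κ,1)}
  {κ} × {0, 1} = {(κ,0), (κ,1)}
  {κ, λ} × {0} = {(κ,0), (λ,0)}
  {κ, λ} × {1} = {(κ,1), (λ,1)}
  {ι, κ, λ} × {0} = {(ι,0), (κ,0), (λ,0)}
  {ι, κ, λ} × {1} = {(ι,1), (κ,1), (λ,1)}
  {κ, λ} × {0, 1} = {(κ,0), (κ,1), (λ,0), (λ,1)}
  {ι, κ, λ} × {0, 1} = {(ι,0), (ι,1), (κ,0), (κ,1), (λ,0), (λ,1)}
These 10 distinct sets form the basis B.
Close under arbitrary unions to get τ_{X×Y}; counting gives |τ_{X×Y}| = 16.


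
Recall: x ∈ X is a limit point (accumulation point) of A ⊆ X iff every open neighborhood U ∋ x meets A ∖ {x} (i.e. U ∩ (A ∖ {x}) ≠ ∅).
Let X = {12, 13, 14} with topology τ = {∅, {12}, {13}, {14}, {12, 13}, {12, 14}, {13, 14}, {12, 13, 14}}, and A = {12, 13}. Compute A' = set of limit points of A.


A' = ∅

For each x ∈ X, list the open sets U ∈ τ with x ∈ U, then check whether U ∩ (A ∖ {x}) ≠ ∅ for every such U.
  x = 12: open {12} ∋ x has {12} ∩ (A ∖ {12}) = ∅, so x is NOT a limit point.
  x = 13: open {13} ∋ x has {13} ∩ (A ∖ {13}) = ∅, so x is NOT a limit point.
  x = 14: open {14} ∋ x has {14} ∩ (A ∖ {14}) = ∅, so x is NOT a limit point.
Collecting: A' = ∅.


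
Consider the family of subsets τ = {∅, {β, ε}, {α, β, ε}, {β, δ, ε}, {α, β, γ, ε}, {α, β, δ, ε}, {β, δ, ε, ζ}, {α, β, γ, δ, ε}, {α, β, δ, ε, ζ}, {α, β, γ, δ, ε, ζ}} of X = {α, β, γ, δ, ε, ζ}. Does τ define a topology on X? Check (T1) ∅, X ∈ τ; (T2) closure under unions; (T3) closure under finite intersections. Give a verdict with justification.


τ IS a topology on X.

Axiom (T1): ∅ ∈ τ? Yes; X ∈ τ? Yes.
Axiom (T2/T3): check pairwise unions and intersections of members of τ.
All pairwise intersections and unions checked — each lies in τ. Therefore τ satisfies (T1), (T2), (T3): it IS a topology on X.


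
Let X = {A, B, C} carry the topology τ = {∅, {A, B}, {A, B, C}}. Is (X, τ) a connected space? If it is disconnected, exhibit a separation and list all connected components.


(X, τ) is connected.

Find clopen sets (U ∈ τ with X ∖ U ∈ τ):
  U = ∅, X ∖ U = {A, B, C} — both open, so U is clopen.
  U = {A, B, C}, X ∖ U = ∅ — both open, so U is clopen.
Only trivial clopens (∅ and X) exist, so (X, τ) is connected.
Compute connected components by grouping points that agree on all clopens:
  component: {A, B, C}


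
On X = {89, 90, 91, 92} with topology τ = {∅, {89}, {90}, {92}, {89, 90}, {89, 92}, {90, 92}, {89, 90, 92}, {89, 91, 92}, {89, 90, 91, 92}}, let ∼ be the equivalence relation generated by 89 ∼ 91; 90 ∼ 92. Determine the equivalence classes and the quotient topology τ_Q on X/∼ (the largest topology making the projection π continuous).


X/∼ = {[89=91], [90=92]}; |τ_Q| = 3.

Equivalence classes: [89=91], [90=92].
Quotient map π: X → X/∼ sends 89 ↦ [89=91], 90 ↦ [90=92], 91 ↦ [89=91], 92 ↦ [90=92].
For each subset V ⊆ X/∼, compute π^{-1}(V) ⊆ X and check whether π^{-1}(V) ∈ τ. V is open in τ_Q iff π^{-1}(V) ∈ τ.
  V = {}: π^{-1}(V) = ∅ ∈ τ ✓.
  V = {[89=91]}: π^{-1}(V) = {89, 91} ∉ τ ✗.
  V = {[90=92]}: π^{-1}(V) = {90, 92} ∈ τ ✓.
  V = {[89=91], [90=92]}: π^{-1}(V) = {89, 90, 91, 92} ∈ τ ✓.
Open sets in the quotient: τ_Q = {{}, {[90=92]}, {[89=91], [90=92]}} (3 elements).


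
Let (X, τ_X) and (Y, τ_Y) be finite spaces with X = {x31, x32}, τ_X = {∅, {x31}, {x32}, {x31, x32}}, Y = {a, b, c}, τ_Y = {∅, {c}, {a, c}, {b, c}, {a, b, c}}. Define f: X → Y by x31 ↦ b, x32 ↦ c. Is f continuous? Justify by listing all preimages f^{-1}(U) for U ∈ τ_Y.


f IS continuous.

Compute f^{-1}(U) for each U ∈ τ_Y:
  U = ∅: f^{-1}(U) = ∅ ∈ τ_X ✓.
  U = {c}: f^{-1}(U) = {x32} ∈ τ_X ✓.
  U = {a, c}: f^{-1}(U) = {x32} ∈ τ_X ✓.
  U = {b, c}: f^{-1}(U) = {x31, x32} ∈ τ_X ✓.
  U = {a, b, c}: f^{-1}(U) = {x31, x32} ∈ τ_X ✓.
Every preimage lies in τ_X, so f IS continuous.


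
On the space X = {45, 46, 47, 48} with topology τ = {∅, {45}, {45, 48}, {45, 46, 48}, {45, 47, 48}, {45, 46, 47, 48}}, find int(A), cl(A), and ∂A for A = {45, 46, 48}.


int(A) = {45, 46, 48}, cl(A) = {45, 46, 47, 48}, ∂A = {47}.

Closed sets in (X, τ) are complements of opens:
  closed(X, τ) = {∅, {46}, {47}, {46, 47}, {46, 47, 48}, {45, 46, 47, 48}}.
int(A) = ⋃ {U ∈ τ : U ⊆ A}. Opens contained in A: ∅, {45}, {45, 48}, {45, 46, 48}.
Taking the union of these: int(A) = {45, 46, 48}.
cl(A) = ⋂ {C closed : A ⊆ C}. Closed sets containing A: {45, 46, 47, 48}.
Intersecting these: cl(A) = {45, 46, 47, 48}.
∂A = cl(A) ∖ int(A) = {45, 46, 47, 48} ∖ {45, 46, 48} = {47}.


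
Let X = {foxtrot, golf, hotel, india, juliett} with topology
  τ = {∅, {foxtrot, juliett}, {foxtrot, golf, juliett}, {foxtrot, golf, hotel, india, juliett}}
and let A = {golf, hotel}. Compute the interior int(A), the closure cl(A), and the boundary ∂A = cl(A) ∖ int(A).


int(A) = ∅, cl(A) = {golf, hotel, india}, ∂A = {golf, hotel, india}.

Closed sets in (X, τ) are complements of opens:
  closed(X, τ) = {∅, {hotel, india}, {golf, hotel, india}, {foxtrot, golf, hotel, india, juliett}}.
int(A) = ⋃ {U ∈ τ : U ⊆ A}. Opens contained in A: ∅.
Taking the union of these: int(A) = ∅.
cl(A) = ⋂ {C closed : A ⊆ C}. Closed sets containing A: {golf, hotel, india}, {foxtrot, golf, hotel, india, juliett}.
Intersecting these: cl(A) = {golf, hotel, india}.
∂A = cl(A) ∖ int(A) = {golf, hotel, india} ∖ ∅ = {golf, hotel, india}.


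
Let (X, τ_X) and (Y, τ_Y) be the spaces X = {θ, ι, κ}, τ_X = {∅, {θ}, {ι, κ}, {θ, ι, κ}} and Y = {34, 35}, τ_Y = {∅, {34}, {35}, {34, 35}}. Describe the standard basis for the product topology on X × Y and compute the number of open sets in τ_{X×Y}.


Basis B = {∅ × ∅, {θ} × {34}, {θ} × {35}, {θ} × {34, 35}, {ι, κ} × {34}, {ι, κ} × {35}, {θ, ι, κ} × {34}, {θ, ι, κ} × {35}, {ι, κ} × {34, 35}, {θ, ι, κ} × {34, 35}}; |τ_{X×Y}| = 16.

Enumerate products U × V with U ∈ τ_X, V ∈ τ_Y (deduplicated):
  ∅ × ∅ = {} (∅)
  {θ} × {34} = {(θ,34)}
  {θ} × {35} = {(θ,35)}
  {θ} × {34, 35} = {(θ,34), (θ,35)}
  {ι, κ} × {34} = {(ι,34), (κ,34)}
  {ι, κ} × {35} = {(ι,35), (κ,35)}
  {θ, ι, κ} × {34} = {(θ,34), (ι,34), (κ,34)}
  {θ, ι, κ} × {35} = {(θ,35), (ι,35), (κ,35)}
  {ι, κ} × {34, 35} = {(ι,34), (ι,35), (κ,34), (κ,35)}
  {θ, ι, κ} × {34, 35} = {(θ,34), (θ,35), (ι,34), (ι,35), (κ,34), (κ,35)}
These 10 distinct sets form the basis B.
Close under arbitrary unions to get τ_{X×Y}; counting gives |τ_{X×Y}| = 16.


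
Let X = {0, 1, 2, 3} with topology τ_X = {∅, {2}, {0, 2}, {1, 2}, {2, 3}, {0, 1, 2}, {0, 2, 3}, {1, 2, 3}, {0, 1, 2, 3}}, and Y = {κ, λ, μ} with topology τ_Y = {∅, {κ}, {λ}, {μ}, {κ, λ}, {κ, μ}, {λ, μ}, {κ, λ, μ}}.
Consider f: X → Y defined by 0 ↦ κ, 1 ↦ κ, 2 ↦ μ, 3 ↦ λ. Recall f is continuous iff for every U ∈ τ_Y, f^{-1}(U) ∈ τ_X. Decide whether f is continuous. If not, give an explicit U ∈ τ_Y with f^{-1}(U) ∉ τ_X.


f is NOT continuous.

Compute f^{-1}(U) for each U ∈ τ_Y:
  U = ∅: f^{-1}(U) = ∅ ∈ τ_X ✓.
  U = {κ}: f^{-1}(U) = {0, 1} ∉ τ_X ✗.
  U = {λ}: f^{-1}(U) = {3} ∉ τ_X ✗.
  U = {μ}: f^{-1}(U) = {2} ∈ τ_X ✓.
  U = {κ, λ}: f^{-1}(U) = {0, 1, 3} ∉ τ_X ✗.
  U = {κ, μ}: f^{-1}(U) = {0, 1, 2} ∈ τ_X ✓.
  U = {λ, μ}: f^{-1}(U) = {2, 3} ∈ τ_X ✓.
  U = {κ, λ, μ}: f^{-1}(U) = {0, 1, 2, 3} ∈ τ_X ✓.
Found U = {κ} with f^{-1}(U) = {0, 1} not in τ_X. Therefore f is NOT continuous.


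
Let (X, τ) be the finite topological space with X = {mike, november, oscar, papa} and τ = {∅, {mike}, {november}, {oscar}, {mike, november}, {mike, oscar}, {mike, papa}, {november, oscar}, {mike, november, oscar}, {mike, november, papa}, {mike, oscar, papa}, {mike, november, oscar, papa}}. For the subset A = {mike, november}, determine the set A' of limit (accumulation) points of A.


A' = {papa}

For each x ∈ X, list the open sets U ∈ τ with x ∈ U, then check whether U ∩ (A ∖ {x}) ≠ ∅ for every such U.
  x = mike: open {mike} ∋ x has {mike} ∩ (A ∖ {mike}) = ∅, so x is NOT a limit point.
  x = november: open {november} ∋ x has {november} ∩ (A ∖ {november}) = ∅, so x is NOT a limit point.
  x = oscar: open {oscar} ∋ x has {oscar} ∩ (A ∖ {oscar}) = ∅, so x is NOT a limit point.
  x = papa: opens ∋ x are {mike, papa}, {mike, november, papa}, {mike, oscar, papa}, {mike, november, oscar, papa}; each meets A ∖ {papa}, so x IS a limit point.
Collecting: A' = {papa}.
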